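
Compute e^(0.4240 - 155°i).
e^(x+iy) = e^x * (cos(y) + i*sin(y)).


e^0.4240 = 1.5281
cos(-155°) = -0.9063
sin(-155°) = -0.4226
Real = 1.5281*(-0.9063) = -1.3849
Imag = 1.5281*(-0.4226) = -0.6458

-1.3849 - 0.6458i


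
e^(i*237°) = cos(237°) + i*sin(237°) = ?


cos(237°) = -0.5446
sin(237°) = -0.8387

e^(i*237°) = -0.5446 - 0.8387i


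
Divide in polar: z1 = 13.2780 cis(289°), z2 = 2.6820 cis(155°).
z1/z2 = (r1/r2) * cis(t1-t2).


r = 13.2780 / 2.6820 = 4.9508
theta = 289° - 155° = 134° = 134° (mod 360)

4.9508 cis(134°)


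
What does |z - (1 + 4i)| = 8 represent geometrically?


|z - z0| = r is a circle with center z0 and radius r.
Center = (1, 4), radius = 8

Circle with center (1, 4) and radius 8


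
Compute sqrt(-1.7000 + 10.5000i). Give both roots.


|z| = sqrt(2.89+110.25) = 10.6367
sqrt((|z|+a)/2) = sqrt((10.6367+(-1.7))/2) = sqrt(4.4684) = 2.1139
sqrt((|z|-a)/2) = sqrt((10.6367-(-1.7))/2) = sqrt(6.1684) = 2.4836

±(2.1139 + 2.4836i) i.e. 2.1139 + 2.4836i and -2.1139 - 2.4836i


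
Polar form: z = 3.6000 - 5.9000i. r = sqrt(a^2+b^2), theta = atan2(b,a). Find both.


r = sqrt(12.96+34.81) = sqrt(47.77) = 6.9116
theta = atan2(-5.9, 3.6) = -58.6097 degrees

r = 6.9116, theta = -58.6097 degrees


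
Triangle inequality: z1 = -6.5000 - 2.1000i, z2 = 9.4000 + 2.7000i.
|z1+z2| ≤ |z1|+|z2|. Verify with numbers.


|z1| = sqrt((-6.5)^2 + (-2.1)^2) = sqrt(46.66) = 6.8308
|z2| = sqrt(9.4^2 + 2.7^2) = sqrt(95.65) = 9.7801
z1+z2 = 2.9000 + 0.6000i
|z1+z2| = sqrt(8.77) = 2.9614
|z1|+|z2| = 6.8308 + 9.7801 = 16.6109

|z1+z2| = 2.9614 ≤ |z1|+|z2| = 16.6109 (verified)


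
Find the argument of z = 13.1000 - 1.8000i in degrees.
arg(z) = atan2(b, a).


Re = 13.1, Im = -1.8
arg = atan2(-1.8, 13.1) = -7.8237 degrees

arg(z) = -7.8237 degrees


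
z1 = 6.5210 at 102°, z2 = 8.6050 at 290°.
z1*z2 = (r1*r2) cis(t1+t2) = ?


r = 6.5210 * 8.6050 = 56.1132
theta = 102° + 290° = 392° = 32° (mod 360)

56.1132 cis(32°)


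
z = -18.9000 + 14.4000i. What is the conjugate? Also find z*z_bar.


z_bar = -18.9000 - 14.4000i
z*z_bar = (-18.9)^2 + 14.4^2 = 357.21 + 207.36 = 564.57

z_bar = -18.9000 - 14.4000i, z*z_bar = 564.57


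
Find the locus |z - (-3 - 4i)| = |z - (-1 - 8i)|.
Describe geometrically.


Equal distances means the locus is the perpendicular bisector of z1 and z2.
Midpoint = ((-3+(-1))/2, (-4+(-8))/2) = (-2.0000, -6.0000)

Perpendicular bisector through (-2.0000, -6.0000)


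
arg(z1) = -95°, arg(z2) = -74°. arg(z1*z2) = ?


arg(z1*z2) = -95° - 74° = -169°
Normalized to (-180°, 180°]: -169°

-169°


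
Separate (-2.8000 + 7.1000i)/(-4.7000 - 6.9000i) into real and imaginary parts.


Multiply by conjugate: (-2.8000 + 7.1000i)(-4.7000 + 6.9000i) / ((-4.7)^2 + (-6.9)^2)
Numerator real = -2.8*(-4.7) + 7.1*(-6.9) = -35.83
Numerator imag = 7.1*(-4.7) - (-2.8)*(-6.9) = -52.69
Denominator = 69.7
Re(z) = -35.83/69.7 = -0.5141
Im(z) = -52.69/69.7 = -0.7560

Re(z) = -0.5141, Im(z) = -0.7560


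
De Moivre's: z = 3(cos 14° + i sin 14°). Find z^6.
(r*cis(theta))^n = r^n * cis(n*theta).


r^6 = 3^6 = 729
n*theta = 6*14° = 84° = 84° (mod 360)
a = 729*cos(84°) = 76.2012
b = 729*sin(84°) = 725.0065

729 cis(84°) = 76.2012 + 725.0065i


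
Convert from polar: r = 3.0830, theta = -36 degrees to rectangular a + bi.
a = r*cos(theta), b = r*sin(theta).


a = 3.0830*cos(-36°) = 3.0830*0.80902 = 2.4942
b = 3.0830*sin(-36°) = 3.0830*(-0.587785) = -1.8121

2.4942 - 1.8121i


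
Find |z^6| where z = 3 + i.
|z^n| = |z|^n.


|z| = sqrt(9+1) = sqrt(10) = 3.1623
|z^6| = |z|^6 = (sqrt(10))^6 = 10^3 = 1000

|z^6| = 1000


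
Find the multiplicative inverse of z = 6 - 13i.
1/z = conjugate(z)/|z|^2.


|z|^2 = 36+169 = 205
1/z = (6 + 13i)/205

1/z = 0.0293 + 0.0634i


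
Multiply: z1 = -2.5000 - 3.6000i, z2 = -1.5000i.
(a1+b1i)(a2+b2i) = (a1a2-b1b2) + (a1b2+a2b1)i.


Real = -2.5*0 - (-3.6)*(-1.5) = 0 - 5.4 = -5.4
Imag = -2.5*(-1.5) + 0*(-3.6) = 3.75 + 0 = 3.75

-5.4000 + 3.7500i


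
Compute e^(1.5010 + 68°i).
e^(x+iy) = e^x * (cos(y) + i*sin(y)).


e^1.5010 = 4.4862
cos(68°) = 0.3746
sin(68°) = 0.92718
Real = 4.4862*0.3746 = 1.6805
Imag = 4.4862*0.92718 = 4.1595

1.6805 + 4.1595i


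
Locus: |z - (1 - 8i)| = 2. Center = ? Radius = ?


|z - z0| = r is a circle with center z0 and radius r.
Center = (1, -8), radius = 2

Circle with center (1, -8) and radius 2


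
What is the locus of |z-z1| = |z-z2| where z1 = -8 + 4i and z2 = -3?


Equal distances means the locus is the perpendicular bisector of z1 and z2.
Midpoint = ((-8+(-3))/2, (4+0)/2) = (-5.5000, 2.0000)

Perpendicular bisector through (-5.5000, 2.0000)


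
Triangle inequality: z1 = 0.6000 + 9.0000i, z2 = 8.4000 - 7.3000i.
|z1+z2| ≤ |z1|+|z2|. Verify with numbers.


|z1| = sqrt(0.6^2 + 9^2) = sqrt(81.36) = 9.0200
|z2| = sqrt(8.4^2 + (-7.3)^2) = sqrt(123.85) = 11.1288
z1+z2 = 9.0000 + 1.7000i
|z1+z2| = sqrt(83.89) = 9.1591
|z1|+|z2| = 9.0200 + 11.1288 = 20.1488

|z1+z2| = 9.1591 ≤ |z1|+|z2| = 20.1488 (verified)


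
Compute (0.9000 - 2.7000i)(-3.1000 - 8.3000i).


Real = 0.9*(-3.1) - (-2.7)*(-8.3) = -2.79 - 22.41 = -25.2
Imag = 0.9*(-8.3) - (3.1)*(-2.7) = -7.47 + 8.37 = 0.9

-25.2000 + 0.9000i


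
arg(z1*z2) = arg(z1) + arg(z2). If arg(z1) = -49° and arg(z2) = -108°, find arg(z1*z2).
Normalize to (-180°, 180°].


arg(z1*z2) = -49° - 108° = -157°
Normalized to (-180°, 180°]: -157°

-157°


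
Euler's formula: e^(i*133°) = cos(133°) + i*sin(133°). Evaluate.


cos(133°) = -0.6820
sin(133°) = 0.7314

e^(i*133°) = -0.6820 + 0.7314i


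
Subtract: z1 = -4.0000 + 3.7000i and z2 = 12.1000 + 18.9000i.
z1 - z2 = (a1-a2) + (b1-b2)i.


Real: -4 - 12.1 = -16.1
Imag: 3.7 - 18.9 = -15.2

-16.1000 - 15.2000i


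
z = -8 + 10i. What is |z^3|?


|z| = sqrt(64+100) = sqrt(164) = 12.8062
|z^3| = |z|^3 = (sqrt(164))^3 = 164*sqrt(164)

|z^3| = 164*sqrt(164) ≈ 2100.2247


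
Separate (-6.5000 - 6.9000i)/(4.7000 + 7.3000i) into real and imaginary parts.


Multiply by conjugate: (-6.5000 - 6.9000i)(4.7000 - 7.3000i) / (4.7^2 + 7.3^2)
Numerator real = -6.5*4.7 - (6.9)*7.3 = -80.92
Numerator imag = -6.9*4.7 - (-6.5)*7.3 = 15.02
Denominator = 75.38
Re(z) = -80.92/75.38 = -1.0735
Im(z) = 15.02/75.38 = 0.1993

Re(z) = -1.0735, Im(z) = 0.1993


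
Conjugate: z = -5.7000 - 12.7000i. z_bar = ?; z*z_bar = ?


z_bar = -5.7000 + 12.7000i
z*z_bar = (-5.7)^2 + (-12.7)^2 = 32.49 + 161.29 = 193.78

z_bar = -5.7000 + 12.7000i, z*z_bar = 193.78


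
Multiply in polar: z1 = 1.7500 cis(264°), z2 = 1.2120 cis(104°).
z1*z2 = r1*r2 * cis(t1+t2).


r = 1.7500 * 1.2120 = 2.1210
theta = 264° + 104° = 368° = 8° (mod 360)

2.1210 cis(8°)


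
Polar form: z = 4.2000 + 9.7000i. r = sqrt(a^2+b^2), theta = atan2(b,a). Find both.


r = sqrt(17.64+94.09) = sqrt(111.73) = 10.5702
theta = atan2(9.7, 4.2) = 66.5879 degrees

r = 10.5702, theta = 66.5879 degrees


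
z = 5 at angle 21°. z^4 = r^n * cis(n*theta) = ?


r^4 = 5^4 = 625
n*theta = 4*21° = 84° = 84° (mod 360)
a = 625*cos(84°) = 65.3303
b = 625*sin(84°) = 621.5762

625 cis(84°) = 65.3303 + 621.5762i


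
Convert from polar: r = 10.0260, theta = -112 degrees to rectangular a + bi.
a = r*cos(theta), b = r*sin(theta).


a = 10.0260*cos(-112°) = 10.0260*(-0.37461) = -3.7558
b = 10.0260*sin(-112°) = 10.0260*(-0.92718) = -9.2959

-3.7558 - 9.2959i


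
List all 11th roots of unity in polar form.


The 11th roots of unity are cis(360k/11°) for k=0..10
Angle step = 360/11 = 32.7273°
Primitive root: cis(32.7273°)
Primitive root = 0.8413 + 0.5406i

11 roots at angles: 0°, 32.7273°, 65.4545°, 98.1818°, 130.9091°, 163.6364°, 196.3636°, 229.0909°, 261.8182°, 294.5455°, 327.2727°


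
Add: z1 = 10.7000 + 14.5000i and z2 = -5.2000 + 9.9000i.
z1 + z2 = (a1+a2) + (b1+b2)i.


Real: 10.7 - 5.2 = 5.5
Imag: 14.5 + 9.9 = 24.4

5.5000 + 24.4000i


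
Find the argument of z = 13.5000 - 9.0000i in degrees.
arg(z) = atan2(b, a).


Re = 13.5, Im = -9
arg = atan2(-9, 13.5) = -33.6901 degrees

arg(z) = -33.6901 degrees


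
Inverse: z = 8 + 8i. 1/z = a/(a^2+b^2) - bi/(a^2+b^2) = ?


|z|^2 = 64+64 = 128
1/z = (8 - 8i)/128

1/z = 0.0625 - 0.0625i


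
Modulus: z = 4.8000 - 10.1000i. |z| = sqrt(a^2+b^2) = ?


|z| = sqrt(4.8^2 + (-10.1)^2) = sqrt(23.04 + 102.01) = sqrt(125.05) = 11.1826

|z| = 11.1826


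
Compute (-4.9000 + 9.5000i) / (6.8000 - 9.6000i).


Conjugate of z2 = 6.8000 + 9.6000i
Numerator: (-4.9000 + 9.5000i)(6.8000 + 9.6000i) = -124.5200 + 17.5600i
Denominator: 6.8^2 + (-9.6)^2 = 138.4
Result = (-124.5200 + 17.5600i)/138.4

-0.8997 + 0.1269i


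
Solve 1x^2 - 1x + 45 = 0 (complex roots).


disc = (-1)^2 - 4*1*45 = 1 - 180 = -179
sqrt(|disc|) = sqrt(179) = 13.3791
Real part = 1/(2*1) = 0.5000
Imag part = 13.3791/(2*1) = 6.6895

0.5000 ± 6.6895i


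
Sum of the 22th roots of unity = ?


The sum of all 22th roots of unity is 0.
Geometric series: (1 - w^22)/(1 - w) = (1-1)/(1-w) = 0 since w^22 = 1, w ≠ 1.
Alternatively: coefficient of z^21 in z^22 - 1 is 0.

0


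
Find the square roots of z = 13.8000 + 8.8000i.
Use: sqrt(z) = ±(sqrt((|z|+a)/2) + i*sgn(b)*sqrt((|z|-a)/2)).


|z| = sqrt(190.44+77.44) = 16.3670
sqrt((|z|+a)/2) = sqrt((16.3670+13.8)/2) = sqrt(15.0835) = 3.8838
sqrt((|z|-a)/2) = sqrt((16.3670-13.8)/2) = sqrt(1.2835) = 1.1329

±(3.8838 + 1.1329i) i.e. 3.8838 + 1.1329i and -3.8838 - 1.1329i


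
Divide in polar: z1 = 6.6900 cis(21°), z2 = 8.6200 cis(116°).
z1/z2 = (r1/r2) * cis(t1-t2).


r = 6.6900 / 8.6200 = 0.7761
theta = 21° - 116° = -95° = 265° (mod 360)

0.7761 cis(265°)


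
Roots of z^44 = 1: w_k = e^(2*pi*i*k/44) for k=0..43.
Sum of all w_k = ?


The sum of all 44th roots of unity is 0.
Geometric series: (1 - w^44)/(1 - w) = (1-1)/(1-w) = 0 since w^44 = 1, w ≠ 1.
Alternatively: coefficient of z^43 in z^44 - 1 is 0.

0


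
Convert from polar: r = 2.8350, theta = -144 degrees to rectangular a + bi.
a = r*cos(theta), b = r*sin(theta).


a = 2.8350*cos(-144°) = 2.8350*(-0.80902) = -2.2936
b = 2.8350*sin(-144°) = 2.8350*(-0.5878) = -1.6664

-2.2936 - 1.6664i


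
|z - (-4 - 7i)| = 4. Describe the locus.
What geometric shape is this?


|z - z0| = r is a circle with center z0 and radius r.
Center = (-4, -7), radius = 4

Circle with center (-4, -7) and radius 4


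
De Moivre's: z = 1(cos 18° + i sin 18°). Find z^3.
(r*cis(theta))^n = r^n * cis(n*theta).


r^3 = 1^3 = 1
n*theta = 3*18° = 54° = 54° (mod 360)
a = 1*cos(54°) = 0.5878
b = 1*sin(54°) = 0.8090

1 cis(54°) = 0.5878 + 0.8090i


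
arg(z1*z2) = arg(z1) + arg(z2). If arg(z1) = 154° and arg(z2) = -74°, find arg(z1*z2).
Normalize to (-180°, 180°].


arg(z1*z2) = 154° - 74° = 80°
Normalized to (-180°, 180°]: 80°

80°


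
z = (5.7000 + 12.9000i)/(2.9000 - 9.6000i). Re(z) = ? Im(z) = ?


Multiply by conjugate: (5.7000 + 12.9000i)(2.9000 + 9.6000i) / (2.9^2 + (-9.6)^2)
Numerator real = 5.7*2.9 + 12.9*(-9.6) = -107.31
Numerator imag = 12.9*2.9 - 5.7*(-9.6) = 92.13
Denominator = 100.57
Re(z) = -107.31/100.57 = -1.0670
Im(z) = 92.13/100.57 = 0.9161

Re(z) = -1.0670, Im(z) = 0.9161


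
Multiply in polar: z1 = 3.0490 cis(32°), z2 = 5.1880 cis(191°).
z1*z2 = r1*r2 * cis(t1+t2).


r = 3.0490 * 5.1880 = 15.8182
theta = 32° + 191° = 223° = 223° (mod 360)

15.8182 cis(223°)


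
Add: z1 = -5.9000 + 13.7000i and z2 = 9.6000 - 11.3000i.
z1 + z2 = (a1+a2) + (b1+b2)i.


Real: -5.9 + 9.6 = 3.7
Imag: 13.7 - 11.3 = 2.4

3.7000 + 2.4000i


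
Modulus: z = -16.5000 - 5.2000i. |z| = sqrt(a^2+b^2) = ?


|z| = sqrt((-16.5)^2 + (-5.2)^2) = sqrt(272.25 + 27.04) = sqrt(299.29) = 17.3000

|z| = 17.3000


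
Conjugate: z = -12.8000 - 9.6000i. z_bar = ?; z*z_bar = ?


z_bar = -12.8000 + 9.6000i
z*z_bar = (-12.8)^2 + (-9.6)^2 = 163.84 + 92.16 = 256

z_bar = -12.8000 + 9.6000i, z*z_bar = 256


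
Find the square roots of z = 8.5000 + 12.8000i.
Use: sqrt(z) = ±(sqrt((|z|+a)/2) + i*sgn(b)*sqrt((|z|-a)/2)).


|z| = sqrt(72.25+163.84) = 15.3652
sqrt((|z|+a)/2) = sqrt((15.3652+8.5)/2) = sqrt(11.9326) = 3.4544
sqrt((|z|-a)/2) = sqrt((15.3652-8.5)/2) = sqrt(3.4326) = 1.8527

±(3.4544 + 1.8527i) i.e. 3.4544 + 1.8527i and -3.4544 - 1.8527i


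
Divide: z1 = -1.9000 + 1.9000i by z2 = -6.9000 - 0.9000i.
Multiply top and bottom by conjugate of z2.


Conjugate of z2 = -6.9000 + 0.9000i
Numerator: (-1.9000 + 1.9000i)(-6.9000 + 0.9000i) = 11.4000 - 14.8200i
Denominator: (-6.9)^2 + (-0.9)^2 = 48.42
Result = (11.4000 - 14.8200i)/48.42

0.2354 - 0.3061i


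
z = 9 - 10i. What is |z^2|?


|z| = sqrt(81+100) = sqrt(181) = 13.4536
|z^2| = |z|^2 = (sqrt(181))^2 = 181

|z^2| = 181


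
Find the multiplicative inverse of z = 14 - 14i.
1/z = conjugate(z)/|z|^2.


|z|^2 = 196+196 = 392
1/z = (14 + 14i)/392

1/z = 0.0357 + 0.0357i


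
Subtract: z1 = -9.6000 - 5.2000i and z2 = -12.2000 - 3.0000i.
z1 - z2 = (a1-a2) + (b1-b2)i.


Real: -9.6 + 12.2 = 2.6
Imag: -5.2 + 3 = -2.2

2.6000 - 2.2000i


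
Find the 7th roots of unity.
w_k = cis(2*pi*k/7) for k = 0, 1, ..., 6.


The 7th roots of unity are cis(360k/7°) for k=0..6
Angle step = 360/7 = 51.4286°
Primitive root: cis(51.4286°)
Primitive root = 0.6235 + 0.7818i

7 roots at angles: 0°, 51.4286°, 102.8571°, 154.2857°, 205.7143°, 257.1429°, 308.5714°


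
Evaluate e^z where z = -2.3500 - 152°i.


e^-2.3500 = 0.0954
cos(-152°) = -0.8829
sin(-152°) = -0.4695
Real = 0.0954*(-0.8829) = -0.0842
Imag = 0.0954*(-0.4695) = -0.0448

-0.0842 - 0.0448i


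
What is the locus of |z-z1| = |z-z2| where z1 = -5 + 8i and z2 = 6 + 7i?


Equal distances means the locus is the perpendicular bisector of z1 and z2.
Midpoint = ((-5+6)/2, (8+7)/2) = (0.5000, 7.5000)

Perpendicular bisector through (0.5000, 7.5000)


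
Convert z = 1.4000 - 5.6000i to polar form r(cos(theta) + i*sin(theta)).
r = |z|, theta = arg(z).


r = sqrt(1.96+31.36) = sqrt(33.32) = 5.7723
theta = atan2(-5.6, 1.4) = -75.9638 degrees

r = 5.7723, theta = -75.9638 degrees


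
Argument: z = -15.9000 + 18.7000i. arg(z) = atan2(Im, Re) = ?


Re = -15.9, Im = 18.7
arg = atan2(18.7, -15.9) = 130.3734 degrees

arg(z) = 130.3734 degrees


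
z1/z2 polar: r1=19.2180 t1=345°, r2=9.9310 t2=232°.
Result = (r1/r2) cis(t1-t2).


r = 19.2180 / 9.9310 = 1.9352
theta = 345° - 232° = 113° = 113° (mod 360)

1.9352 cis(113°)


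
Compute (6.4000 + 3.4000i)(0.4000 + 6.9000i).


Real = 6.4*0.4 - 3.4*6.9 = 2.56 - 23.46 = -20.9
Imag = 6.4*6.9 + 0.4*3.4 = 44.16 + 1.36 = 45.52

-20.9000 + 45.5200i


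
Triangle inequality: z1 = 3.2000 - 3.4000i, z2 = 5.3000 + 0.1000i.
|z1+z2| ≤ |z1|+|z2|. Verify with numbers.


|z1| = sqrt(3.2^2 + (-3.4)^2) = sqrt(21.8) = 4.6690
|z2| = sqrt(5.3^2 + 0.1^2) = sqrt(28.1) = 5.3009
z1+z2 = 8.5000 - 3.3000i
|z1+z2| = sqrt(83.14) = 9.1181
|z1|+|z2| = 4.6690 + 5.3009 = 9.9699

|z1+z2| = 9.1181 ≤ |z1|+|z2| = 9.9699 (verified)


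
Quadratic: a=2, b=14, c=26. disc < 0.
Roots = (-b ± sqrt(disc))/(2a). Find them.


disc = 14^2 - 4*2*26 = 196 - 208 = -12
sqrt(|disc|) = sqrt(12) = 3.4641
Real part = -14/(2*2) = -3.5000
Imag part = 3.4641/(2*2) = 0.8660

-3.5000 ± 0.8660i


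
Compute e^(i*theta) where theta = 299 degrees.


cos(299°) = 0.4848
sin(299°) = -0.8746

e^(i*299°) = 0.4848 - 0.8746i


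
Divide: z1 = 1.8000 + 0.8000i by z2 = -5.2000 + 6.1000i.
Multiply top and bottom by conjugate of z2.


Conjugate of z2 = -5.2000 - 6.1000i
Numerator: (1.8000 + 0.8000i)(-5.2000 - 6.1000i) = -4.4800 - 15.1400i
Denominator: (-5.2)^2 + 6.1^2 = 64.25
Result = (-4.4800 - 15.1400i)/64.25

-0.0697 - 0.2356i


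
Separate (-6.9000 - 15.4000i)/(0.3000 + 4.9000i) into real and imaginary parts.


Multiply by conjugate: (-6.9000 - 15.4000i)(0.3000 - 4.9000i) / (0.3^2 + 4.9^2)
Numerator real = -6.9*0.3 - (15.4)*4.9 = -77.53
Numerator imag = -15.4*0.3 - (-6.9)*4.9 = 29.19
Denominator = 24.1
Re(z) = -77.53/24.1 = -3.2170
Im(z) = 29.19/24.1 = 1.2112

Re(z) = -3.2170, Im(z) = 1.2112


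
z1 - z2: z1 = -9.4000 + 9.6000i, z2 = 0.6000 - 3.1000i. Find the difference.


Real: -9.4 - 0.6 = -10
Imag: 9.6 + 3.1 = 12.7

-10.0000 + 12.7000i


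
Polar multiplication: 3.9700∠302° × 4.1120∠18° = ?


r = 3.9700 * 4.1120 = 16.3246
theta = 302° + 18° = 320° = 320° (mod 360)

16.3246 cis(320°)


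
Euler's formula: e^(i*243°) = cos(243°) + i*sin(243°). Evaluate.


cos(243°) = -0.4540
sin(243°) = -0.8910

e^(i*243°) = -0.4540 - 0.8910i


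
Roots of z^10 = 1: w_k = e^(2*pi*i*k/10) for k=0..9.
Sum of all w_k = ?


The sum of all 10th roots of unity is 0.
Geometric series: (1 - w^10)/(1 - w) = (1-1)/(1-w) = 0 since w^10 = 1, w ≠ 1.
Alternatively: coefficient of z^9 in z^10 - 1 is 0.

0


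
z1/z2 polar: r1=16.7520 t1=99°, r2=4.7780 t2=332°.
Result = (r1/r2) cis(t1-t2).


r = 16.7520 / 4.7780 = 3.5061
theta = 99° - 332° = -233° = 127° (mod 360)

3.5061 cis(127°)


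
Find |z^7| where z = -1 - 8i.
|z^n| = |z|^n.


|z| = sqrt(1+64) = sqrt(65) = 8.0623
|z^7| = |z|^7 = (sqrt(65))^7 = 65^3 * sqrt(65) = 274625*sqrt(65)

|z^7| = 274625*sqrt(65) ≈ 2214097.5341


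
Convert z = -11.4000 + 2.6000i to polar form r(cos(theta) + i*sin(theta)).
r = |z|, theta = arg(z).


r = sqrt(129.96+6.76) = sqrt(136.72) = 11.6927
theta = atan2(2.6, -11.4) = 167.1523 degrees

r = 11.6927, theta = 167.1523 degrees


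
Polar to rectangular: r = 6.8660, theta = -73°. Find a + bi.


a = 6.8660*cos(-73°) = 6.8660*0.29237 = 2.0074
b = 6.8660*sin(-73°) = 6.8660*(-0.9563) = -6.5660

2.0074 - 6.5660i


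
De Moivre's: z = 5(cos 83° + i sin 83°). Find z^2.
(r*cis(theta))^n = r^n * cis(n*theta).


r^2 = 5^2 = 25
n*theta = 2*83° = 166° = 166° (mod 360)
a = 25*cos(166°) = -24.2574
b = 25*sin(166°) = 6.0480

25 cis(166°) = -24.2574 + 6.0480i


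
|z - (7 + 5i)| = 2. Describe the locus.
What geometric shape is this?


|z - z0| = r is a circle with center z0 and radius r.
Center = (7, 5), radius = 2

Circle with center (7, 5) and radius 2


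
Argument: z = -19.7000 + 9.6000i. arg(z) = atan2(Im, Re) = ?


Re = -19.7, Im = 9.6
arg = atan2(9.6, -19.7) = 154.0196 degrees

arg(z) = 154.0196 degrees


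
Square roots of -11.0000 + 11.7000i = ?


|z| = sqrt(121+136.89) = 16.0590
sqrt((|z|+a)/2) = sqrt((16.0590+(-11))/2) = sqrt(2.5295) = 1.5904
sqrt((|z|-a)/2) = sqrt((16.0590-(-11))/2) = sqrt(13.5295) = 3.6782

±(1.5904 + 3.6782i) i.e. 1.5904 + 3.6782i and -1.5904 - 3.6782i


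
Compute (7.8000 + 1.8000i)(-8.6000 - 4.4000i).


Real = 7.8*(-8.6) - 1.8*(-4.4) = -67.08 - (-7.92) = -59.16
Imag = 7.8*(-4.4) - (8.6)*1.8 = -34.32 - (15.48) = -49.8

-59.1600 - 49.8000i


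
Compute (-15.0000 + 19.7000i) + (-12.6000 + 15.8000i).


Real: -15 - 12.6 = -27.6
Imag: 19.7 + 15.8 = 35.5

-27.6000 + 35.5000i


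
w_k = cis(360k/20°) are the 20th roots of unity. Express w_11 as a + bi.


Angle = 360*11/20 = 198°
a = cos(198°) = -0.9511
b = sin(198°) = -0.3090

-0.9511 - 0.3090i


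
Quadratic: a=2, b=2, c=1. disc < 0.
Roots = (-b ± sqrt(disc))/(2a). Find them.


disc = 2^2 - 4*2*1 = 4 - 8 = -4
sqrt(|disc|) = sqrt(4) = 2.0000
Real part = -2/(2*2) = -0.5000
Imag part = 2.0000/(2*2) = 0.5000

-0.5000 ± 0.5000i


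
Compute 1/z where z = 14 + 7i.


|z|^2 = 196+49 = 245
1/z = (14 - 7i)/245

1/z = 0.0571 - 0.0286i


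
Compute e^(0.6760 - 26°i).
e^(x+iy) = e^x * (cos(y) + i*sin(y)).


e^0.6760 = 1.9660
cos(-26°) = 0.8988
sin(-26°) = -0.43837
Real = 1.9660*0.8988 = 1.7670
Imag = 1.9660*(-0.43837) = -0.8618

1.7670 - 0.8618i


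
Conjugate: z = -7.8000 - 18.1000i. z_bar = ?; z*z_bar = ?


z_bar = -7.8000 + 18.1000i
z*z_bar = (-7.8)^2 + (-18.1)^2 = 60.84 + 327.61 = 388.45

z_bar = -7.8000 + 18.1000i, z*z_bar = 388.45


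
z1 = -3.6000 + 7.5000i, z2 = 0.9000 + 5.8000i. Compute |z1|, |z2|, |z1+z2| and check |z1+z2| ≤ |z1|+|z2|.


|z1| = sqrt((-3.6)^2 + 7.5^2) = sqrt(69.21) = 8.3193
|z2| = sqrt(0.9^2 + 5.8^2) = sqrt(34.45) = 5.8694
z1+z2 = -2.7000 + 13.3000i
|z1+z2| = sqrt(184.18) = 13.5713
|z1|+|z2| = 8.3193 + 5.8694 = 14.1887

|z1+z2| = 13.5713 ≤ |z1|+|z2| = 14.1887 (verified)


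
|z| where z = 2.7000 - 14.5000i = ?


|z| = sqrt(2.7^2 + (-14.5)^2) = sqrt(7.29 + 210.25) = sqrt(217.54) = 14.7492

|z| = 14.7492


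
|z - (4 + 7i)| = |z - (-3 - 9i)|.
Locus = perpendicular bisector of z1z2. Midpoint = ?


Equal distances means the locus is the perpendicular bisector of z1 and z2.
Midpoint = ((4+(-3))/2, (7+(-9))/2) = (0.5000, -1.0000)

Perpendicular bisector through (0.5000, -1.0000)


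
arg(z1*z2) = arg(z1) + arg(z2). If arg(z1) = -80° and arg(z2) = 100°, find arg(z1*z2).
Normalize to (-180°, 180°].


arg(z1*z2) = -80° + 100° = 20°
Normalized to (-180°, 180°]: 20°

20°


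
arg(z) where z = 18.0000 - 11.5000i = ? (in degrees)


Re = 18, Im = -11.5
arg = atan2(-11.5, 18) = -32.5741 degrees

arg(z) = -32.5741 degrees


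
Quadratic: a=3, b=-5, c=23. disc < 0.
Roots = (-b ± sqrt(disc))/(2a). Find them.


disc = (-5)^2 - 4*3*23 = 25 - 276 = -251
sqrt(|disc|) = sqrt(251) = 15.8430
Real part = 5/(2*3) = 0.8333
Imag part = 15.8430/(2*3) = 2.6405

0.8333 ± 2.6405i


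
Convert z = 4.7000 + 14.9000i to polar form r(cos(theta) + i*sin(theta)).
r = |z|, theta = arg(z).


r = sqrt(22.09+222.01) = sqrt(244.1) = 15.6237
theta = atan2(14.9, 4.7) = 72.4928 degrees

r = 15.6237, theta = 72.4928 degrees


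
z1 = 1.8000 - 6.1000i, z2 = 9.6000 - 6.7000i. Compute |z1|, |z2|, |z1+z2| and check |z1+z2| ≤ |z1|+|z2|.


|z1| = sqrt(1.8^2 + (-6.1)^2) = sqrt(40.45) = 6.3600
|z2| = sqrt(9.6^2 + (-6.7)^2) = sqrt(137.05) = 11.7068
z1+z2 = 11.4000 - 12.8000i
|z1+z2| = sqrt(293.8) = 17.1406
|z1|+|z2| = 6.3600 + 11.7068 = 18.0668

|z1+z2| = 17.1406 ≤ |z1|+|z2| = 18.0668 (verified)


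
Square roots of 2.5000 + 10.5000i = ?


|z| = sqrt(6.25+110.25) = 10.7935
sqrt((|z|+a)/2) = sqrt((10.7935+2.5)/2) = sqrt(6.6468) = 2.5781
sqrt((|z|-a)/2) = sqrt((10.7935-2.5)/2) = sqrt(4.1468) = 2.0364

±(2.5781 + 2.0364i) i.e. 2.5781 + 2.0364i and -2.5781 - 2.0364i


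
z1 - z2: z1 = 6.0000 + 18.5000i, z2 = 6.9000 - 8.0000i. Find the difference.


Real: 6 - 6.9 = -0.9
Imag: 18.5 + 8 = 26.5

-0.9000 + 26.5000i


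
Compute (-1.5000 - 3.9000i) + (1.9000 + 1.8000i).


Real: -1.5 + 1.9 = 0.4
Imag: -3.9 + 1.8 = -2.1

0.4000 - 2.1000i


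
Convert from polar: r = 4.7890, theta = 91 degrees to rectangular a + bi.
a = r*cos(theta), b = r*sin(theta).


a = 4.7890*cos(91°) = 4.7890*(-0.01745) = -0.0836
b = 4.7890*sin(91°) = 4.7890*0.99985 = 4.7883

-0.0836 + 4.7883i


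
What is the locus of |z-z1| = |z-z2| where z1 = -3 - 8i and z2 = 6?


Equal distances means the locus is the perpendicular bisector of z1 and z2.
Midpoint = ((-3+6)/2, (-8+0)/2) = (1.5000, -4.0000)

Perpendicular bisector through (1.5000, -4.0000)


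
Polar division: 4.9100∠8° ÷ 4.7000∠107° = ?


r = 4.9100 / 4.7000 = 1.0447
theta = 8° - 107° = -99° = 261° (mod 360)

1.0447 cis(261°)


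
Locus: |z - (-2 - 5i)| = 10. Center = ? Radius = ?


|z - z0| = r is a circle with center z0 and radius r.
Center = (-2, -5), radius = 10

Circle with center (-2, -5) and radius 10


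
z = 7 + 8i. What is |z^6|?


|z| = sqrt(49+64) = sqrt(113) = 10.6301
|z^6| = |z|^6 = (sqrt(113))^6 = 113^3 = 1442897

|z^6| = 1442897


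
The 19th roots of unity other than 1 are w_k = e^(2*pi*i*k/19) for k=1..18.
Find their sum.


With w = e^(2*pi*i/19), all 19 of the 19th roots of unity w^0 = 1, w, ..., w^(18) sum to 0: 1 + w + ... + w^(18) = (1 - w^19)/(1 - w) = 0 since w^19 = 1, w ≠ 1.
Removing the root 1: w + w^2 + ... + w^(18) = 0 - 1 = -1

Sum = -1


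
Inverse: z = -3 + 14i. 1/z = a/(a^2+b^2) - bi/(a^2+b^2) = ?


|z|^2 = 9+196 = 205
1/z = (-3 - 14i)/205

1/z = -0.0146 - 0.0683i


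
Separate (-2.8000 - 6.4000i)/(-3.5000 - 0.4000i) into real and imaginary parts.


Multiply by conjugate: (-2.8000 - 6.4000i)(-3.5000 + 0.4000i) / ((-3.5)^2 + (-0.4)^2)
Numerator real = -2.8*(-3.5) - (6.4)*(-0.4) = 12.36
Numerator imag = -6.4*(-3.5) - (-2.8)*(-0.4) = 21.28
Denominator = 12.41
Re(z) = 12.36/12.41 = 0.9960
Im(z) = 21.28/12.41 = 1.7147

Re(z) = 0.9960, Im(z) = 1.7147


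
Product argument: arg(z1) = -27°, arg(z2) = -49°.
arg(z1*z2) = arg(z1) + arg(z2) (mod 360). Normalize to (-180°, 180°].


arg(z1*z2) = -27° - 49° = -76°
Normalized to (-180°, 180°]: -76°

-76°


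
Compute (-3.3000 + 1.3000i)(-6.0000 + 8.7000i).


Real = -3.3*(-6) - 1.3*8.7 = 19.8 - 11.31 = 8.49
Imag = -3.3*8.7 - (6)*1.3 = -28.71 - (7.8) = -36.51

8.4900 - 36.5100i


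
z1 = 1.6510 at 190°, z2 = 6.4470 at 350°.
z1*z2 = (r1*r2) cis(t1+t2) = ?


r = 1.6510 * 6.4470 = 10.6440
theta = 190° + 350° = 540° = 180° (mod 360)

10.6440 cis(180°)


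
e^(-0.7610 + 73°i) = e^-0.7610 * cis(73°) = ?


e^-0.7610 = 0.4672
cos(73°) = 0.2924
sin(73°) = 0.9563
Real = 0.4672*0.2924 = 0.1366
Imag = 0.4672*0.9563 = 0.4468

0.1366 + 0.4468i


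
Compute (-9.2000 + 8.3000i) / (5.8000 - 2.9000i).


Conjugate of z2 = 5.8000 + 2.9000i
Numerator: (-9.2000 + 8.3000i)(5.8000 + 2.9000i) = -77.4300 + 21.4600i
Denominator: 5.8^2 + (-2.9)^2 = 42.05
Result = (-77.4300 + 21.4600i)/42.05

-1.8414 + 0.5103i


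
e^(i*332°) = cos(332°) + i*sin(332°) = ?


cos(332°) = 0.8829
sin(332°) = -0.4695

e^(i*332°) = 0.8829 - 0.4695i


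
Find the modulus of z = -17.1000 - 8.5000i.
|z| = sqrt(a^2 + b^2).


|z| = sqrt((-17.1)^2 + (-8.5)^2) = sqrt(292.41 + 72.25) = sqrt(364.66) = 19.0961

|z| = 19.0961


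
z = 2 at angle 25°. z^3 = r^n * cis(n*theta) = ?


r^3 = 2^3 = 8
n*theta = 3*25° = 75° = 75° (mod 360)
a = 8*cos(75°) = 2.0706
b = 8*sin(75°) = 7.7274

8 cis(75°) = 2.0706 + 7.7274i


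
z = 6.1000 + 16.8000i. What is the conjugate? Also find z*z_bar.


z_bar = 6.1000 - 16.8000i
z*z_bar = 6.1^2 + 16.8^2 = 37.21 + 282.24 = 319.45

z_bar = 6.1000 - 16.8000i, z*z_bar = 319.45


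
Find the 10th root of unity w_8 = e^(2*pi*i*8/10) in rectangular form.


Angle = 360*8/10 = 288°
a = cos(288°) = 0.3090
b = sin(288°) = -0.9511

0.3090 - 0.9511i


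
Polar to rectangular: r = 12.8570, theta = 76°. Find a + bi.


a = 12.8570*cos(76°) = 12.8570*0.24192 = 3.1104
b = 12.8570*sin(76°) = 12.8570*0.9703 = 12.4751

3.1104 + 12.4751i


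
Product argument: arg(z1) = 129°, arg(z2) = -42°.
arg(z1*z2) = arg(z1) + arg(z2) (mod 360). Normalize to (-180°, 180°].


arg(z1*z2) = 129° - 42° = 87°
Normalized to (-180°, 180°]: 87°

87°


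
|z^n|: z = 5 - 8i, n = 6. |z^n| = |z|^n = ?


|z| = sqrt(25+64) = sqrt(89) = 9.4340
|z^6| = |z|^6 = (sqrt(89))^6 = 89^3 = 704969

|z^6| = 704969


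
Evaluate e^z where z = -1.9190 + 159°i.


e^-1.9190 = 0.1468
cos(159°) = -0.93358
sin(159°) = 0.3584
Real = 0.1468*(-0.93358) = -0.1370
Imag = 0.1468*0.3584 = 0.0526

-0.1370 + 0.0526i


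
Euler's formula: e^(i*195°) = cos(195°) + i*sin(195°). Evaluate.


cos(195°) = -0.9659
sin(195°) = -0.2588

e^(i*195°) = -0.9659 - 0.2588i


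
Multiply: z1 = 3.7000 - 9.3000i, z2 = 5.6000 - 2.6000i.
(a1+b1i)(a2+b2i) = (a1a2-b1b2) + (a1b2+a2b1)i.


Real = 3.7*5.6 - (-9.3)*(-2.6) = 20.72 - 24.18 = -3.46
Imag = 3.7*(-2.6) + 5.6*(-9.3) = -9.62 - (52.08) = -61.7

-3.4600 - 61.7000i


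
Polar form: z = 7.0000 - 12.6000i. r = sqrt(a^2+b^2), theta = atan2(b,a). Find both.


r = sqrt(49+158.76) = sqrt(207.76) = 14.4139
theta = atan2(-12.6, 7) = -60.9454 degrees

r = 14.4139, theta = -60.9454 degrees


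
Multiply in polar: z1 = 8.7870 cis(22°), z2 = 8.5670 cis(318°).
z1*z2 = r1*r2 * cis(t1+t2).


r = 8.7870 * 8.5670 = 75.2782
theta = 22° + 318° = 340° = 340° (mod 360)

75.2782 cis(340°)


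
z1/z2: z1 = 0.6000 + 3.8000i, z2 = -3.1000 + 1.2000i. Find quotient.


Conjugate of z2 = -3.1000 - 1.2000i
Numerator: (0.6000 + 3.8000i)(-3.1000 - 1.2000i) = 2.7000 - 12.5000i
Denominator: (-3.1)^2 + 1.2^2 = 11.05
Result = (2.7000 - 12.5000i)/11.05

0.2443 - 1.1312i


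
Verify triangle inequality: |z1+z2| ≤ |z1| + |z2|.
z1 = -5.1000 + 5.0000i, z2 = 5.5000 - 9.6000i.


|z1| = sqrt((-5.1)^2 + 5^2) = sqrt(51.01) = 7.1421
|z2| = sqrt(5.5^2 + (-9.6)^2) = sqrt(122.41) = 11.0639
z1+z2 = 0.4000 - 4.6000i
|z1+z2| = sqrt(21.32) = 4.6174
|z1|+|z2| = 7.1421 + 11.0639 = 18.2060

|z1+z2| = 4.6174 ≤ |z1|+|z2| = 18.2060 (verified)


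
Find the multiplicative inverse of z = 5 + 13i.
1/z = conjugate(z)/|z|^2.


|z|^2 = 25+169 = 194
1/z = (5 - 13i)/194

1/z = 0.0258 - 0.0670i


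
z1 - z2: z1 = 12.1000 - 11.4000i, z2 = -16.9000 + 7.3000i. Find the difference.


Real: 12.1 + 16.9 = 29
Imag: -11.4 - 7.3 = -18.7

29.0000 - 18.7000i


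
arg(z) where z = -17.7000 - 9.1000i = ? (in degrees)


Re = -17.7, Im = -9.1
arg = atan2(-9.1, -17.7) = -152.7912 degrees

arg(z) = -152.7912 degrees


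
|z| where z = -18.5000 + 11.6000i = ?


|z| = sqrt((-18.5)^2 + 11.6^2) = sqrt(342.25 + 134.56) = sqrt(476.81) = 21.8360

|z| = 21.8360


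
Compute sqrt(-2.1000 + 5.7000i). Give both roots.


|z| = sqrt(4.41+32.49) = 6.0745
sqrt((|z|+a)/2) = sqrt((6.0745+(-2.1))/2) = sqrt(1.9873) = 1.4097
sqrt((|z|-a)/2) = sqrt((6.0745-(-2.1))/2) = sqrt(4.0873) = 2.0217

±(1.4097 + 2.0217i) i.e. 1.4097 + 2.0217i and -1.4097 - 2.0217i


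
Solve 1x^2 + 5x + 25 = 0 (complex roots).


disc = 5^2 - 4*1*25 = 25 - 100 = -75
sqrt(|disc|) = sqrt(75) = 8.6603
Real part = -5/(2*1) = -2.5000
Imag part = 8.6603/(2*1) = 4.3301

-2.5000 ± 4.3301i


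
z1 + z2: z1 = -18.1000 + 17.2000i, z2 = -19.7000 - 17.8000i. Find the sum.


Real: -18.1 - 19.7 = -37.8
Imag: 17.2 - 17.8 = -0.6

-37.8000 - 0.6000i


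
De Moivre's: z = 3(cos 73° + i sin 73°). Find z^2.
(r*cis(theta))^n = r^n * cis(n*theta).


r^2 = 3^2 = 9
n*theta = 2*73° = 146° = 146° (mod 360)
a = 9*cos(146°) = -7.4613
b = 9*sin(146°) = 5.0327

9 cis(146°) = -7.4613 + 5.0327i


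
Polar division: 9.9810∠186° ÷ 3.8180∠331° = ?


r = 9.9810 / 3.8180 = 2.6142
theta = 186° - 331° = -145° = 215° (mod 360)

2.6142 cis(215°)


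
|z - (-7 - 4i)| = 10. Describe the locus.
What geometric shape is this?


|z - z0| = r is a circle with center z0 and radius r.
Center = (-7, -4), radius = 10

Circle with center (-7, -4) and radius 10


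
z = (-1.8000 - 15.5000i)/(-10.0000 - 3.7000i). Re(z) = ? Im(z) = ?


Multiply by conjugate: (-1.8000 - 15.5000i)(-10.0000 + 3.7000i) / ((-10)^2 + (-3.7)^2)
Numerator real = -1.8*(-10) - (15.5)*(-3.7) = 75.35
Numerator imag = -15.5*(-10) - (-1.8)*(-3.7) = 148.34
Denominator = 113.69
Re(z) = 75.35/113.69 = 0.6628
Im(z) = 148.34/113.69 = 1.3048

Re(z) = 0.6628, Im(z) = 1.3048


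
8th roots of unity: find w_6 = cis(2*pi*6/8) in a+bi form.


Angle = 360*6/8 = 270°
a = cos(270°) = 0
b = sin(270°) = -1.0000

0 - 1.0000i


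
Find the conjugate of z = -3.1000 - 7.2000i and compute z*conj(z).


z_bar = -3.1000 + 7.2000i
z*z_bar = (-3.1)^2 + (-7.2)^2 = 9.61 + 51.84 = 61.45

z_bar = -3.1000 + 7.2000i, z*z_bar = 61.45


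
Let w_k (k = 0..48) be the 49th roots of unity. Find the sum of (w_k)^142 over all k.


The roots are w_k = w^k with w = e^(2*pi*i/49), and (w^k)^142 = (w^142)^k.
So S = 1 + u + u^2 + ... + u^(48) with u = w^142.
142 = 2*49 + 44, so 142 is not a multiple of 49: u = (w^49)^2 * w^44 = w^44 ≠ 1 (w is a primitive 49th root), while u^49 = (w^49)^142 = 1.
Geometric series: S = (1 - u^49)/(1 - u) = (1 - 1)/(1 - u) = 0

S = 0


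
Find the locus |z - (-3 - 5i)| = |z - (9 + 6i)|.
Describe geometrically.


Equal distances means the locus is the perpendicular bisector of z1 and z2.
Midpoint = ((-3+9)/2, (-5+6)/2) = (3.0000, 0.5000)

Perpendicular bisector through (3.0000, 0.5000)


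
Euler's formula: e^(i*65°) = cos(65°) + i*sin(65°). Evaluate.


cos(65°) = 0.4226
sin(65°) = 0.9063

e^(i*65°) = 0.4226 + 0.9063i


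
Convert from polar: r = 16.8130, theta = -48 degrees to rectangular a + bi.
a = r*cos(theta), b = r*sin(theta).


a = 16.8130*cos(-48°) = 16.8130*0.66913 = 11.2501
b = 16.8130*sin(-48°) = 16.8130*(-0.743145) = -12.4945

11.2501 - 12.4945i


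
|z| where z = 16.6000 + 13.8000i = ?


|z| = sqrt(16.6^2 + 13.8^2) = sqrt(275.56 + 190.44) = sqrt(466) = 21.5870

|z| = 21.5870


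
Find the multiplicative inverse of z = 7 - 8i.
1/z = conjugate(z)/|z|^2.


|z|^2 = 49+64 = 113
1/z = (7 + 8i)/113

1/z = 0.0619 + 0.0708i


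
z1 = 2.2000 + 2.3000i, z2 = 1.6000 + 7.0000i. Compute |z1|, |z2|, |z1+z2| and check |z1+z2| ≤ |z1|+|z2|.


|z1| = sqrt(2.2^2 + 2.3^2) = sqrt(10.13) = 3.1828
|z2| = sqrt(1.6^2 + 7^2) = sqrt(51.56) = 7.1805
z1+z2 = 3.8000 + 9.3000i
|z1+z2| = sqrt(100.93) = 10.0464
|z1|+|z2| = 3.1828 + 7.1805 = 10.3633

|z1+z2| = 10.0464 ≤ |z1|+|z2| = 10.3633 (verified)


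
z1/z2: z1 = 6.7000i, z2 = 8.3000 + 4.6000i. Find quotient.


Conjugate of z2 = 8.3000 - 4.6000i
Numerator: (6.7000i)(8.3000 - 4.6000i) = 30.8200 + 55.6100i
Denominator: 8.3^2 + 4.6^2 = 90.05
Result = (30.8200 + 55.6100i)/90.05

0.3423 + 0.6175i


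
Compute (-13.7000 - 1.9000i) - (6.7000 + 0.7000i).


Real: -13.7 - 6.7 = -20.4
Imag: -1.9 - 0.7 = -2.6

-20.4000 - 2.6000i


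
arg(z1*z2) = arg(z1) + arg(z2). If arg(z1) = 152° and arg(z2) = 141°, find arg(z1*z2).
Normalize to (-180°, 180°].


arg(z1*z2) = 152° + 141° = 293°
Normalized to (-180°, 180°]: -67°

-67°


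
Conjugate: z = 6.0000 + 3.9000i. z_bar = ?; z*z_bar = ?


z_bar = 6.0000 - 3.9000i
z*z_bar = 6^2 + 3.9^2 = 36 + 15.21 = 51.21

z_bar = 6.0000 - 3.9000i, z*z_bar = 51.21


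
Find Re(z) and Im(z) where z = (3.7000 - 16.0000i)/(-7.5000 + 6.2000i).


Multiply by conjugate: (3.7000 - 16.0000i)(-7.5000 - 6.2000i) / ((-7.5)^2 + 6.2^2)
Numerator real = 3.7*(-7.5) - (16)*6.2 = -126.95
Numerator imag = -16*(-7.5) - 3.7*6.2 = 97.06
Denominator = 94.69
Re(z) = -126.95/94.69 = -1.3407
Im(z) = 97.06/94.69 = 1.0250

Re(z) = -1.3407, Im(z) = 1.0250


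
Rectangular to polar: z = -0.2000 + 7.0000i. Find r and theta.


r = sqrt(0.04+49) = sqrt(49.04) = 7.0029
theta = atan2(7, -0.2) = 91.6366 degrees

r = 7.0029, theta = 91.6366 degrees


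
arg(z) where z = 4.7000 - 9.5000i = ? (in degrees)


Re = 4.7, Im = -9.5
arg = atan2(-9.5, 4.7) = -63.6767 degrees

arg(z) = -63.6767 degrees


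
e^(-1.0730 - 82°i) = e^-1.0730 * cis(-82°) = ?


e^-1.0730 = 0.3420
cos(-82°) = 0.1392
sin(-82°) = -0.9903
Real = 0.3420*0.1392 = 0.0476
Imag = 0.3420*(-0.9903) = -0.3387

0.0476 - 0.3387i


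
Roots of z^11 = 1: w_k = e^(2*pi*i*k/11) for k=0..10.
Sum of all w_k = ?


The sum of all 11th roots of unity is 0.
Geometric series: (1 - w^11)/(1 - w) = (1-1)/(1-w) = 0 since w^11 = 1, w ≠ 1.
Alternatively: coefficient of z^10 in z^11 - 1 is 0.

0


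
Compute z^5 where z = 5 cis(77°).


r^5 = 5^5 = 3125
n*theta = 5*77° = 385° = 25° (mod 360)
a = 3125*cos(25°) = 2832.2118
b = 3125*sin(25°) = 1320.6821

3125 cis(25°) = 2832.2118 + 1320.6821i


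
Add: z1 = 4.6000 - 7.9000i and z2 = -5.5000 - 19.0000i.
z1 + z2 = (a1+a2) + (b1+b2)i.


Real: 4.6 - 5.5 = -0.9
Imag: -7.9 - 19 = -26.9

-0.9000 - 26.9000i


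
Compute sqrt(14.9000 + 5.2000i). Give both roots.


|z| = sqrt(222.01+27.04) = 15.7813
sqrt((|z|+a)/2) = sqrt((15.7813+14.9)/2) = sqrt(15.3407) = 3.9167
sqrt((|z|-a)/2) = sqrt((15.7813-14.9)/2) = sqrt(0.4407) = 0.6638

±(3.9167 + 0.6638i) i.e. 3.9167 + 0.6638i and -3.9167 - 0.6638i


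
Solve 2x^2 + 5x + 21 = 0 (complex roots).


disc = 5^2 - 4*2*21 = 25 - 168 = -143
sqrt(|disc|) = sqrt(143) = 11.9583
Real part = -5/(2*2) = -1.2500
Imag part = 11.9583/(2*2) = 2.9896

-1.2500 ± 2.9896i


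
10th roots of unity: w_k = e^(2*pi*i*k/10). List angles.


The 10th roots of unity are cis(360k/10°) for k=0..9
Angle step = 360/10 = 36°
Primitive root: cis(36°)
Primitive root = 0.8090 + 0.5878i

10 roots at angles: 0°, 36°, 72°, 108°, 144°, 180°, 216°, 252°, 288°, 324°


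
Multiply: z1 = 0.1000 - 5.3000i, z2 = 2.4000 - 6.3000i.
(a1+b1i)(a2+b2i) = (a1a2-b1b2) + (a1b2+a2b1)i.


Real = 0.1*2.4 - (-5.3)*(-6.3) = 0.24 - 33.39 = -33.15
Imag = 0.1*(-6.3) + 2.4*(-5.3) = -0.63 - (12.72) = -13.35

-33.1500 - 13.3500i


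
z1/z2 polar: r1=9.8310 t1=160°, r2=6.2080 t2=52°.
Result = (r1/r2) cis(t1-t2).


r = 9.8310 / 6.2080 = 1.5836
theta = 160° - 52° = 108° = 108° (mod 360)

1.5836 cis(108°)


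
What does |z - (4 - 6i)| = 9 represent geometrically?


|z - z0| = r is a circle with center z0 and radius r.
Center = (4, -6), radius = 9

Circle with center (4, -6) and radius 9


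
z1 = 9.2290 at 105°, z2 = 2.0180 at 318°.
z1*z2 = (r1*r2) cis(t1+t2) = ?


r = 9.2290 * 2.0180 = 18.6241
theta = 105° + 318° = 423° = 63° (mod 360)

18.6241 cis(63°)


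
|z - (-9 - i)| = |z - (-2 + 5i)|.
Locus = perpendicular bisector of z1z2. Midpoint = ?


Equal distances means the locus is the perpendicular bisector of z1 and z2.
Midpoint = ((-9+(-2))/2, (-1+5)/2) = (-5.5000, 2.0000)

Perpendicular bisector through (-5.5000, 2.0000)


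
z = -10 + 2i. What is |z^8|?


|z| = sqrt(100+4) = sqrt(104) = 10.1980
|z^8| = |z|^8 = (sqrt(104))^8 = 104^4 = 116985856

|z^8| = 116985856


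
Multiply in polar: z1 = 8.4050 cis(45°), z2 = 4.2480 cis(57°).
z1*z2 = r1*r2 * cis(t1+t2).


r = 8.4050 * 4.2480 = 35.7044
theta = 45° + 57° = 102° = 102° (mod 360)

35.7044 cis(102°)


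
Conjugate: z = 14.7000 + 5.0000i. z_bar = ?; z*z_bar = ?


z_bar = 14.7000 - 5.0000i
z*z_bar = 14.7^2 + 5^2 = 216.09 + 25 = 241.09

z_bar = 14.7000 - 5.0000i, z*z_bar = 241.09


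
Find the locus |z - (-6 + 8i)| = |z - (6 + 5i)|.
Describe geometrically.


Equal distances means the locus is the perpendicular bisector of z1 and z2.
Midpoint = ((-6+6)/2, (8+5)/2) = (0, 6.5000)

Perpendicular bisector through (0, 6.5000)


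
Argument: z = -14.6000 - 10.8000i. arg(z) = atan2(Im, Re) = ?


Re = -14.6, Im = -10.8
arg = atan2(-10.8, -14.6) = -143.5087 degrees

arg(z) = -143.5087 degrees


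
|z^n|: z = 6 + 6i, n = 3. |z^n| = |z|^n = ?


|z| = sqrt(36+36) = sqrt(72) = 8.4853
|z^3| = |z|^3 = (sqrt(72))^3 = 72*sqrt(72)

|z^3| = 72*sqrt(72) ≈ 610.9403


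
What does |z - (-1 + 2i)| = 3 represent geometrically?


|z - z0| = r is a circle with center z0 and radius r.
Center = (-1, 2), radius = 3

Circle with center (-1, 2) and radius 3


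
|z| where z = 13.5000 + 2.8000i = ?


|z| = sqrt(13.5^2 + 2.8^2) = sqrt(182.25 + 7.84) = sqrt(190.09) = 13.7873

|z| = 13.7873


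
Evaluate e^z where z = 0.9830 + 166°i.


e^0.9830 = 2.6725
cos(166°) = -0.9703
sin(166°) = 0.2419
Real = 2.6725*(-0.9703) = -2.5931
Imag = 2.6725*0.2419 = 0.6465

-2.5931 + 0.6465i


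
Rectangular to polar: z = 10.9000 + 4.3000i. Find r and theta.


r = sqrt(118.81+18.49) = sqrt(137.3) = 11.7175
theta = atan2(4.3, 10.9) = 21.5290 degrees

r = 11.7175, theta = 21.5290 degrees


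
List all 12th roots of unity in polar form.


The 12th roots of unity are cis(360k/12°) for k=0..11
Angle step = 360/12 = 30°
Primitive root: cis(30°)
Primitive root = 0.8660 + 0.5000i

12 roots at angles: 0°, 30°, 60°, 90°, 120°, 150°, 180°, 210°, 240°, 270°, 300°, 330°


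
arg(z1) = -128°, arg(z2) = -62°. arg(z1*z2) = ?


arg(z1*z2) = -128° - 62° = -190°
Normalized to (-180°, 180°]: 170°

170°


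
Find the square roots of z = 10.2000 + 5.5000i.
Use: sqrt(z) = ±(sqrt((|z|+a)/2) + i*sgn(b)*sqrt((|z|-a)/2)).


|z| = sqrt(104.04+30.25) = 11.5884
sqrt((|z|+a)/2) = sqrt((11.5884+10.2)/2) = sqrt(10.8942) = 3.3006
sqrt((|z|-a)/2) = sqrt((11.5884-10.2)/2) = sqrt(0.6942) = 0.8332

±(3.3006 + 0.8332i) i.e. 3.3006 + 0.8332i and -3.3006 - 0.8332i
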